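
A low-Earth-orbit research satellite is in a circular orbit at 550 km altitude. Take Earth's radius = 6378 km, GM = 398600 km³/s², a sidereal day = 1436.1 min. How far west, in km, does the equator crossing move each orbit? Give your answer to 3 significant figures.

Semi-major axis a = 6378 + 550 = 6928 km. Period T = 2π√(a³/μ) = 2π√(6928³/398600) = 5738.8 s = 95.65 min.
During one orbit Earth rotates (5738.8 / 86166) × 360° = 23.98°.
At the equator that is 23.98° × (2π·6378/360) km/° = 23.98 × 111.3 = 2669 km.

2670 km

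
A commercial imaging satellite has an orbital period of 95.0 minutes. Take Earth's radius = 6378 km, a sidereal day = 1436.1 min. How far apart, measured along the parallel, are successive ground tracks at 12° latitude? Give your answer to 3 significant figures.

2590 km

T = 95.0 min = 5700.0 s.
Node shift per orbit = (5700.0/86166) × 360° = 23.81°.
Equatorial spacing = 23.81 × 111.3 km/° = 2651 km.
At 12° latitude, spacing = 2651 × cos(12°) = 2593 km.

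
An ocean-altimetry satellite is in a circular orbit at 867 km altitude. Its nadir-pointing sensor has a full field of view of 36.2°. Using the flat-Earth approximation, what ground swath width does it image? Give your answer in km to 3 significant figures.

Half-angle = 36.2°/2 = 18.1°.
Swath width ≈ 2h·tan(θ/2) = 2 × 867 × tan(18.1°) = 566.8 km.

567 km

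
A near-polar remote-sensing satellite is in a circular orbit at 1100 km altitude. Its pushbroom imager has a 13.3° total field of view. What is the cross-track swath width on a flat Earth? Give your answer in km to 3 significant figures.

256 km

Half-angle = 13.3°/2 = 6.65°.
Swath width ≈ 2h·tan(θ/2) = 2 × 1100 × tan(6.65°) = 256.5 km.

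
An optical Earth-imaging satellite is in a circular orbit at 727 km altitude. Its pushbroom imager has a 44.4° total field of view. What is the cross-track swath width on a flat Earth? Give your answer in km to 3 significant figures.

593 km

Half-angle = 44.4°/2 = 22.2°.
Swath width ≈ 2h·tan(θ/2) = 2 × 727 × tan(22.2°) = 593.4 km.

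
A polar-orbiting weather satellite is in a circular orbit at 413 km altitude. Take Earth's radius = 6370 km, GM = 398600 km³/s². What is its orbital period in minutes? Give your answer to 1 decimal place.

92.7 min

Semi-major axis a = 6370 + 413 = 6783 km. Period T = 2π√(a³/μ) = 2π√(6783³/398600) = 5559.6 s = 92.66 min.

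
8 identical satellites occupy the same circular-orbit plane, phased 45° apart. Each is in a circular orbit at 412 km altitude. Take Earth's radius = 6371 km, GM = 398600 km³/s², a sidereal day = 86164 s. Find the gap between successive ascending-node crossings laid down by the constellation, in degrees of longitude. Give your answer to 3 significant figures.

Semi-major axis a = 6371 + 412 = 6783 km. Period T = 2π√(a³/μ) = 2π√(6783³/398600) = 5559.6 s = 92.66 min.
Single-satellite node shift = (5559.6/86164) × 360° = 23.23°.
With 8 satellites evenly phased, successive equator crossings are 23.23/8 = 2.904° apart.

2.90°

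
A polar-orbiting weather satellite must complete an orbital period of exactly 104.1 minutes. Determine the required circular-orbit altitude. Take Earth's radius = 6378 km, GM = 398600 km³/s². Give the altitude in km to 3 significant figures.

T = 104.1 min = 6246.0 s.
From T = 2π√(a³/μ): a = (μ T²/4π²)^(1/3) = (398600 × 6246.0² / 4π²)^(1/3) = 7330 km.
Altitude h = a − R = 7330 − 6378 = 952 km.

952 km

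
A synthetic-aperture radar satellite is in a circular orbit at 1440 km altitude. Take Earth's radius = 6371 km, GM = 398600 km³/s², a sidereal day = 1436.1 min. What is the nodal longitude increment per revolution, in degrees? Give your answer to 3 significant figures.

28.7°

Semi-major axis a = 6371 + 1440 = 7811 km. Period T = 2π√(a³/μ) = 2π√(7811³/398600) = 6870.2 s = 114.50 min.
During one orbit Earth rotates (6870.2 / 86166) × 360° = 28.70°.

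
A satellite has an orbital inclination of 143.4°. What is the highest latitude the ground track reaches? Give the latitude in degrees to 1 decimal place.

Retrograde orbit: the ground track reaches ±(180° − i) = ±(180 − 143.4) = ±36.6°.

36.6°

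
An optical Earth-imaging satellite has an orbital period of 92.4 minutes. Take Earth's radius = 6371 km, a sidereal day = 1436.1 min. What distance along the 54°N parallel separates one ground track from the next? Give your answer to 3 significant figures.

1510 km

T = 92.4 min = 5544.0 s.
Node shift per orbit = (5544.0/86166) × 360° = 23.16°.
Equatorial spacing = 23.16 × 111.2 km/° = 2576 km.
At 54° latitude, spacing = 2576 × cos(54°) = 1514 km.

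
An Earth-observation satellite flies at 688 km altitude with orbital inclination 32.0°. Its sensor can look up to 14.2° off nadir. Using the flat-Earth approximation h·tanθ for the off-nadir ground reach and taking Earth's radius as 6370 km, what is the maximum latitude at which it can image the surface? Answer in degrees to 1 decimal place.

For a prograde orbit the ground track reaches latitude ±i = ±32.0°.
Sensor half-swath on the ground ≈ 688·tan(14.2°) = 174 km = 1.57° of latitude.
Maximum observable latitude ≈ 32.0 + 1.57 = 33.6°.

33.6°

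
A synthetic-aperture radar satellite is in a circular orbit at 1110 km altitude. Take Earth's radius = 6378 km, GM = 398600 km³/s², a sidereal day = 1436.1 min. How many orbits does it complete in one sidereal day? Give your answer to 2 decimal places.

13.36

Semi-major axis a = 6378 + 1110 = 7488 km. Period T = 2π√(a³/μ) = 2π√(7488³/398600) = 6448.5 s = 107.48 min.
Orbits per sidereal day = 86166 / 6448.5 = 13.362.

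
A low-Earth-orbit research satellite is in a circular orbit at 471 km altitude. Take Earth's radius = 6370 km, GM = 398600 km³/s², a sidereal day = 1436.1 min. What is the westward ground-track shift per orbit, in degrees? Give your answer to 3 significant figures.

Semi-major axis a = 6370 + 471 = 6841 km. Period T = 2π√(a³/μ) = 2π√(6841³/398600) = 5631.1 s = 93.85 min.
During one orbit Earth rotates (5631.1 / 86166) × 360° = 23.53°.

23.5°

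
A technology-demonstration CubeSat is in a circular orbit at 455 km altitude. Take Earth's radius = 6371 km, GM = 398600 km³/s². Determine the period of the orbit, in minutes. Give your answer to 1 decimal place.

Semi-major axis a = 6371 + 455 = 6826 km. Period T = 2π√(a³/μ) = 2π√(6826³/398600) = 5612.6 s = 93.54 min.

93.5 min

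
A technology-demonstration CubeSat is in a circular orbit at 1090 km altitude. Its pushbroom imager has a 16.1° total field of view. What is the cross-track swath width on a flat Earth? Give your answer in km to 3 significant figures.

Half-angle = 16.1°/2 = 8.05°.
Swath width ≈ 2h·tan(θ/2) = 2 × 1090 × tan(8.05°) = 308.3 km.

308 km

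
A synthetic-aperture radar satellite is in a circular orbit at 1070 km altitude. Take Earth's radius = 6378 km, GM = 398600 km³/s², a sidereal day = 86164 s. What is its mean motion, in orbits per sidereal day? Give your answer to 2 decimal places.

Semi-major axis a = 6378 + 1070 = 7448 km. Period T = 2π√(a³/μ) = 2π√(7448³/398600) = 6396.9 s = 106.62 min.
Orbits per sidereal day = 86164 / 6396.9 = 13.470.

13.47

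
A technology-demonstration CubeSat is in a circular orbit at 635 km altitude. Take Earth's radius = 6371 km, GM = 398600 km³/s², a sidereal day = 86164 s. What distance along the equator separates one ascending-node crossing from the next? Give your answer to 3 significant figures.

2710 km

Semi-major axis a = 6371 + 635 = 7006 km. Period T = 2π√(a³/μ) = 2π√(7006³/398600) = 5836.0 s = 97.27 min.
During one orbit Earth rotates (5836.0 / 86164) × 360° = 24.38°.
At the equator that is 24.38° × (2π·6371/360) km/° = 24.38 × 111.2 = 2711 km.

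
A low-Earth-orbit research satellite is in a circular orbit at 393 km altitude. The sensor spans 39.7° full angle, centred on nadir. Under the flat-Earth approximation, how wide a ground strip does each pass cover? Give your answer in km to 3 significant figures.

Half-angle = 39.7°/2 = 19.85°.
Swath width ≈ 2h·tan(θ/2) = 2 × 393 × tan(19.85°) = 283.8 km.

284 km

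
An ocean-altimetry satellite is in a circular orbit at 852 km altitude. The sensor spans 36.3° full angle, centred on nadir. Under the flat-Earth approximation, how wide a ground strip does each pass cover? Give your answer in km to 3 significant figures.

Half-angle = 36.3°/2 = 18.15°.
Swath width ≈ 2h·tan(θ/2) = 2 × 852 × tan(18.15°) = 558.6 km.

559 km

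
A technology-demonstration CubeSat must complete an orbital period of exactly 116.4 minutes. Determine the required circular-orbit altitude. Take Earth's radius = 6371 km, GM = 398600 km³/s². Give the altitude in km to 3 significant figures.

1530 km

T = 116.4 min = 6984.0 s.
From T = 2π√(a³/μ): a = (μ T²/4π²)^(1/3) = (398600 × 6984.0² / 4π²)^(1/3) = 7897 km.
Altitude h = a − R = 7897 − 6371 = 1526 km.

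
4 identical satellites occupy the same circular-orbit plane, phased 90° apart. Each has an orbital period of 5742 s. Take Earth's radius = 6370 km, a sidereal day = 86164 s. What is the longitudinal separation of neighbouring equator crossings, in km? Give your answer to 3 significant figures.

667 km

Single-satellite node shift = (5742.0/86164) × 360° = 23.99°.
With 4 satellites evenly phased, successive equator crossings are 23.99/4 = 5.998° apart.
That is 5.998 × 111.2 = 667 km at the equator.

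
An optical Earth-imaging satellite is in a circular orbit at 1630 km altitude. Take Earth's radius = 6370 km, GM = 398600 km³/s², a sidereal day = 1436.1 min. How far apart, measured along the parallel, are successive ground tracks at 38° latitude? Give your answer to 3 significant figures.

2610 km

Semi-major axis a = 6370 + 1630 = 8000 km. Period T = 2π√(a³/μ) = 2π√(8000³/398600) = 7121.1 s = 118.68 min.
Node shift per orbit = (7121.1/86166) × 360° = 29.75°.
Equatorial spacing = 29.75 × 111.2 km/° = 3308 km.
At 38° latitude, spacing = 3308 × cos(38°) = 2607 km.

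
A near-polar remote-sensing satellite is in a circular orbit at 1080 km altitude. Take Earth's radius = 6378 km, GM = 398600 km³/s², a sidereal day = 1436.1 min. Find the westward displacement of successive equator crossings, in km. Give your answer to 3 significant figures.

2980 km

Semi-major axis a = 6378 + 1080 = 7458 km. Period T = 2π√(a³/μ) = 2π√(7458³/398600) = 6409.8 s = 106.83 min.
During one orbit Earth rotates (6409.8 / 86166) × 360° = 26.78°.
At the equator that is 26.78° × (2π·6378/360) km/° = 26.78 × 111.3 = 2981 km.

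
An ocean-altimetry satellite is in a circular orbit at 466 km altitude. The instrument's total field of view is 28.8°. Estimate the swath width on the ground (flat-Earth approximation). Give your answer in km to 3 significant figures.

Half-angle = 28.8°/2 = 14.4°.
Swath width ≈ 2h·tan(θ/2) = 2 × 466 × tan(14.4°) = 239.3 km.

239 km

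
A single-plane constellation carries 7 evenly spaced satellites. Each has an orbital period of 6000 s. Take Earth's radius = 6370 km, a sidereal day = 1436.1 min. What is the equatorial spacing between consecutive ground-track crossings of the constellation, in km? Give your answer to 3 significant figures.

398 km

Single-satellite node shift = (6000.0/86166) × 360° = 25.07°.
With 7 satellites evenly phased, successive equator crossings are 25.07/7 = 3.581° apart.
That is 3.581 × 111.2 = 398 km at the equator.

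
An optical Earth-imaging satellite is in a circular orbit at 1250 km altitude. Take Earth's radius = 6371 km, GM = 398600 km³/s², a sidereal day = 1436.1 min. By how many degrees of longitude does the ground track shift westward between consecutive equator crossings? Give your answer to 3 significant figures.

27.7°

Semi-major axis a = 6371 + 1250 = 7621 km. Period T = 2π√(a³/μ) = 2π√(7621³/398600) = 6621.1 s = 110.35 min.
During one orbit Earth rotates (6621.1 / 86166) × 360° = 27.66°.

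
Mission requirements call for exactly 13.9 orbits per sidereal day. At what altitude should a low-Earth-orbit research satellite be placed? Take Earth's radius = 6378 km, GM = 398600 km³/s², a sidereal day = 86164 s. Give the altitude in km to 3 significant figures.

915 km

Required period T = 86164 / 13.9 = 6198.8 s.
From T = 2π√(a³/μ): a = (μ T²/4π²)^(1/3) = (398600 × 6198.8² / 4π²)^(1/3) = 7293 km.
Altitude h = a − R = 7293 − 6378 = 915 km.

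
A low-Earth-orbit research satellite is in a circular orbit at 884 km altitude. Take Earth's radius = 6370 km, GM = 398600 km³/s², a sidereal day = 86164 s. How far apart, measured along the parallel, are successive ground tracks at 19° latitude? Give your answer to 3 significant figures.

Semi-major axis a = 6370 + 884 = 7254 km. Period T = 2π√(a³/μ) = 2π√(7254³/398600) = 6148.6 s = 102.48 min.
Node shift per orbit = (6148.6/86164) × 360° = 25.69°.
Equatorial spacing = 25.69 × 111.2 km/° = 2856 km.
At 19° latitude, spacing = 2856 × cos(19°) = 2700 km.

2700 km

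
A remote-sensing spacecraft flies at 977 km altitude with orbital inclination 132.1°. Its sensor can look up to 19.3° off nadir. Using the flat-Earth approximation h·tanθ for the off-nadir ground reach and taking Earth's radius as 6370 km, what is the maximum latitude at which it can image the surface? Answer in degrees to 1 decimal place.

Retrograde orbit: the ground track reaches ±(180° − i) = ±(180 − 132.1) = ±47.9°.
Sensor half-swath on the ground ≈ 977·tan(19.3°) = 342 km = 3.08° of latitude.
Maximum observable latitude ≈ 47.9 + 3.08 = 51.0°.

51.0°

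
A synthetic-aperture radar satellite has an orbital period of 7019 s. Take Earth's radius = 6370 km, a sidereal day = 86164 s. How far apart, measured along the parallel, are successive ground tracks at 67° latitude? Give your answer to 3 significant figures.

Node shift per orbit = (7019.0/86164) × 360° = 29.33°.
Equatorial spacing = 29.33 × 111.2 km/° = 3260 km.
At 67° latitude, spacing = 3260 × cos(67°) = 1274 km.

1270 km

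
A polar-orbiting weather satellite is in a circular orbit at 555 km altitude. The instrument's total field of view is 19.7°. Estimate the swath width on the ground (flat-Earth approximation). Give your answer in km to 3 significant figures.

193 km

Half-angle = 19.7°/2 = 9.85°.
Swath width ≈ 2h·tan(θ/2) = 2 × 555 × tan(9.85°) = 192.7 km.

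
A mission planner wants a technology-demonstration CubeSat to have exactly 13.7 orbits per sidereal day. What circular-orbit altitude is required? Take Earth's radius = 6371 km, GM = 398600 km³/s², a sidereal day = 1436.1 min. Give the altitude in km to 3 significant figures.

Required period T = 86166 / 13.7 = 6289.5 s.
From T = 2π√(a³/μ): a = (μ T²/4π²)^(1/3) = (398600 × 6289.5² / 4π²)^(1/3) = 7364 km.
Altitude h = a − R = 7364 − 6371 = 993 km.

993 km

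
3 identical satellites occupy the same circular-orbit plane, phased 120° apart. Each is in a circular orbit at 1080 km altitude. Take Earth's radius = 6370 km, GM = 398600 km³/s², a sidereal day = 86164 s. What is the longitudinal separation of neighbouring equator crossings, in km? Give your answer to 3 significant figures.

991 km

Semi-major axis a = 6370 + 1080 = 7450 km. Period T = 2π√(a³/μ) = 2π√(7450³/398600) = 6399.5 s = 106.66 min.
Single-satellite node shift = (6399.5/86164) × 360° = 26.74°.
With 3 satellites evenly phased, successive equator crossings are 26.74/3 = 8.913° apart.
That is 8.913 × 111.2 = 991 km at the equator.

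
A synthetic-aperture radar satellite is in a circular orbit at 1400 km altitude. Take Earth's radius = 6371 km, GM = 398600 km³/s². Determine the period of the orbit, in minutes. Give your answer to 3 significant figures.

114 min

Semi-major axis a = 6371 + 1400 = 7771 km. Period T = 2π√(a³/μ) = 2π√(7771³/398600) = 6817.5 s = 113.63 min.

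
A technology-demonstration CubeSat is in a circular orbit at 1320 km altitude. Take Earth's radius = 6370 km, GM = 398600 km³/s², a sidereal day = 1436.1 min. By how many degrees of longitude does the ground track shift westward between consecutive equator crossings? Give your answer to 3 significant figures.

Semi-major axis a = 6370 + 1320 = 7690 km. Period T = 2π√(a³/μ) = 2π√(7690³/398600) = 6711.2 s = 111.85 min.
During one orbit Earth rotates (6711.2 / 86166) × 360° = 28.04°.

28.0°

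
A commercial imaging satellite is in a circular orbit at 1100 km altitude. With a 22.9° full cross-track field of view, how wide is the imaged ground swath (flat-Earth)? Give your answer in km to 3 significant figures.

446 km

Half-angle = 22.9°/2 = 11.45°.
Swath width ≈ 2h·tan(θ/2) = 2 × 1100 × tan(11.45°) = 445.6 km.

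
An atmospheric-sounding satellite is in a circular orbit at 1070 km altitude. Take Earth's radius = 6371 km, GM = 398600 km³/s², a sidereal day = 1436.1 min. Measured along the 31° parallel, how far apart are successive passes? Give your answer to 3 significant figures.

2540 km

Semi-major axis a = 6371 + 1070 = 7441 km. Period T = 2π√(a³/μ) = 2π√(7441³/398600) = 6387.9 s = 106.47 min.
Node shift per orbit = (6387.9/86166) × 360° = 26.69°.
Equatorial spacing = 26.69 × 111.2 km/° = 2968 km.
At 31° latitude, spacing = 2968 × cos(31°) = 2544 km.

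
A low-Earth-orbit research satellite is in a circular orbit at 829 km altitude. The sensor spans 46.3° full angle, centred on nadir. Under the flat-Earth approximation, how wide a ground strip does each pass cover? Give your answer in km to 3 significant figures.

709 km

Half-angle = 46.3°/2 = 23.15°.
Swath width ≈ 2h·tan(θ/2) = 2 × 829 × tan(23.15°) = 708.9 km.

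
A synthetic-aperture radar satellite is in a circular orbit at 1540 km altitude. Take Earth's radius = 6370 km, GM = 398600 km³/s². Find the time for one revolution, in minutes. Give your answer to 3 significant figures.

Semi-major axis a = 6370 + 1540 = 7910 km. Period T = 2π√(a³/μ) = 2π√(7910³/398600) = 7001.3 s = 116.69 min.

117 min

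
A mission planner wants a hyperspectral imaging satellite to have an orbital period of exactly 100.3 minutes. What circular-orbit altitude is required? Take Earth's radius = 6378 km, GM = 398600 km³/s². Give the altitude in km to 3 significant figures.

T = 100.3 min = 6018.0 s.
From T = 2π√(a³/μ): a = (μ T²/4π²)^(1/3) = (398600 × 6018.0² / 4π²)^(1/3) = 7151 km.
Altitude h = a − R = 7151 − 6378 = 773 km.

773 km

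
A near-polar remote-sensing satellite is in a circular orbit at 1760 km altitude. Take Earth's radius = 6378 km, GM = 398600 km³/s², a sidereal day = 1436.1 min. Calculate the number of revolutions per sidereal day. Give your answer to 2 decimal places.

11.79

Semi-major axis a = 6378 + 1760 = 8138 km. Period T = 2π√(a³/μ) = 2π√(8138³/398600) = 7306.1 s = 121.77 min.
Orbits per sidereal day = 86166 / 7306.1 = 11.794.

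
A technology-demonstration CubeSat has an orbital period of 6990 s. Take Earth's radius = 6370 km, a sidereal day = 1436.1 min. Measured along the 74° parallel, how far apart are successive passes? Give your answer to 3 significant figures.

Node shift per orbit = (6990.0/86166) × 360° = 29.20°.
Equatorial spacing = 29.20 × 111.2 km/° = 3247 km.
At 74° latitude, spacing = 3247 × cos(74°) = 895 km.

895 km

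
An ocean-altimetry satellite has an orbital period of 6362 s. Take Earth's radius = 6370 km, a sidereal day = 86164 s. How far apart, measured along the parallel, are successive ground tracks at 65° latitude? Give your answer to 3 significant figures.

1250 km

Node shift per orbit = (6362.0/86164) × 360° = 26.58°.
Equatorial spacing = 26.58 × 111.2 km/° = 2955 km.
At 65° latitude, spacing = 2955 × cos(65°) = 1249 km.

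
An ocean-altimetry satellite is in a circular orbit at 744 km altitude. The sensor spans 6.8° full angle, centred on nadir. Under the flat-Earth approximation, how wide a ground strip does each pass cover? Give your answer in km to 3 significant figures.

88.4 km

Half-angle = 6.8°/2 = 3.4°.
Swath width ≈ 2h·tan(θ/2) = 2 × 744 × tan(3.4°) = 88.4 km.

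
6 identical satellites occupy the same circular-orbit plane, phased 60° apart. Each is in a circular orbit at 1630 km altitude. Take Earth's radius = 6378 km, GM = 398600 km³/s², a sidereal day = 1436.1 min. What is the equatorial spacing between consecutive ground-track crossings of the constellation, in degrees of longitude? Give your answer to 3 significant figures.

4.97°

Semi-major axis a = 6378 + 1630 = 8008 km. Period T = 2π√(a³/μ) = 2π√(8008³/398600) = 7131.8 s = 118.86 min.
Single-satellite node shift = (7131.8/86166) × 360° = 29.80°.
With 6 satellites evenly phased, successive equator crossings are 29.80/6 = 4.966° apart.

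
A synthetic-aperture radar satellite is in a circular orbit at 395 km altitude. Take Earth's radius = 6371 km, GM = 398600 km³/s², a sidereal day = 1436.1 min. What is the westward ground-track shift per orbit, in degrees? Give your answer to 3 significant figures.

Semi-major axis a = 6371 + 395 = 6766 km. Period T = 2π√(a³/μ) = 2π√(6766³/398600) = 5538.7 s = 92.31 min.
During one orbit Earth rotates (5538.7 / 86166) × 360° = 23.14°.

23.1°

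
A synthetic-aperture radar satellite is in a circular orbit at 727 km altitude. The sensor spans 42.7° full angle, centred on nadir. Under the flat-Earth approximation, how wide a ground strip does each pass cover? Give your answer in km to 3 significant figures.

568 km

Half-angle = 42.7°/2 = 21.35°.
Swath width ≈ 2h·tan(θ/2) = 2 × 727 × tan(21.35°) = 568.4 km.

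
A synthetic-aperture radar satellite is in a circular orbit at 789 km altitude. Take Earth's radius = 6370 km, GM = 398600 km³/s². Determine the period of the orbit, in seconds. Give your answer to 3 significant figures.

Semi-major axis a = 6370 + 789 = 7159 km. Period T = 2π√(a³/μ) = 2π√(7159³/398600) = 6028.2 s = 100.47 min.

6030 seconds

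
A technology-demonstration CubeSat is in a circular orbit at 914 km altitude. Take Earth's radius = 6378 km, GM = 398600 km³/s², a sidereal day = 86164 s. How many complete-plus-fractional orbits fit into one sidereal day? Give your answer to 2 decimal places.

13.90

Semi-major axis a = 6378 + 914 = 7292 km. Period T = 2π√(a³/μ) = 2π√(7292³/398600) = 6197.0 s = 103.28 min.
Orbits per sidereal day = 86164 / 6197.0 = 13.904.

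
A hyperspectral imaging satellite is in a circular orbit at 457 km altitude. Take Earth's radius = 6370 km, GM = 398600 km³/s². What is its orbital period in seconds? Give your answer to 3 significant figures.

Semi-major axis a = 6370 + 457 = 6827 km. Period T = 2π√(a³/μ) = 2π√(6827³/398600) = 5613.8 s = 93.56 min.

5610 seconds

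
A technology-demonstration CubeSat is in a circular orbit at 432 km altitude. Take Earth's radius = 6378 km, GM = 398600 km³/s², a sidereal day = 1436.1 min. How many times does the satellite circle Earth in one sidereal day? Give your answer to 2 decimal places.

15.41

Semi-major axis a = 6378 + 432 = 6810 km. Period T = 2π√(a³/μ) = 2π√(6810³/398600) = 5592.8 s = 93.21 min.
Orbits per sidereal day = 86166 / 5592.8 = 15.407.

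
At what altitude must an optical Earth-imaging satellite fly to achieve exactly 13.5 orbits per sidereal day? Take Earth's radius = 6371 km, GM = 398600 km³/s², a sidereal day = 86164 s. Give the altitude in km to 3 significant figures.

Required period T = 86164 / 13.5 = 6382.5 s.
From T = 2π√(a³/μ): a = (μ T²/4π²)^(1/3) = (398600 × 6382.5² / 4π²)^(1/3) = 7437 km.
Altitude h = a − R = 7437 − 6371 = 1066 km.

1070 km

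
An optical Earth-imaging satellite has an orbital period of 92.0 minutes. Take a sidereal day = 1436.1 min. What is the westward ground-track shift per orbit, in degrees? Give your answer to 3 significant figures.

23.1°

T = 92.0 min = 5520.0 s.
During one orbit Earth rotates (5520.0 / 86166) × 360° = 23.06°.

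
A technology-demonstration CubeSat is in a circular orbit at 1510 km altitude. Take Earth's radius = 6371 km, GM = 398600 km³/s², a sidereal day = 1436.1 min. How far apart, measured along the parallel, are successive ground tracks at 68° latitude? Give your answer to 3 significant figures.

Semi-major axis a = 6371 + 1510 = 7881 km. Period T = 2π√(a³/μ) = 2π√(7881³/398600) = 6962.8 s = 116.05 min.
Node shift per orbit = (6962.8/86166) × 360° = 29.09°.
Equatorial spacing = 29.09 × 111.2 km/° = 3235 km.
At 68° latitude, spacing = 3235 × cos(68°) = 1212 km.

1210 km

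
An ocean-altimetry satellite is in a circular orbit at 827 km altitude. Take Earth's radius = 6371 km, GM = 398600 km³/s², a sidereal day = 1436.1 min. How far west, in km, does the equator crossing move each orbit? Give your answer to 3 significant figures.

2820 km

Semi-major axis a = 6371 + 827 = 7198 km. Period T = 2π√(a³/μ) = 2π√(7198³/398600) = 6077.6 s = 101.29 min.
During one orbit Earth rotates (6077.6 / 86166) × 360° = 25.39°.
At the equator that is 25.39° × (2π·6371/360) km/° = 25.39 × 111.2 = 2823 km.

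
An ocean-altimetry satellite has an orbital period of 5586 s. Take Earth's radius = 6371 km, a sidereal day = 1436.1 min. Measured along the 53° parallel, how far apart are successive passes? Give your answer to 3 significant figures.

1560 km

Node shift per orbit = (5586.0/86166) × 360° = 23.34°.
Equatorial spacing = 23.34 × 111.2 km/° = 2595 km.
At 53° latitude, spacing = 2595 × cos(53°) = 1562 km.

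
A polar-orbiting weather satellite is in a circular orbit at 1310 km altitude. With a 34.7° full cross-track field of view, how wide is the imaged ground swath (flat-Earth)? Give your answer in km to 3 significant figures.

819 km

Half-angle = 34.7°/2 = 17.35°.
Swath width ≈ 2h·tan(θ/2) = 2 × 1310 × tan(17.35°) = 818.5 km.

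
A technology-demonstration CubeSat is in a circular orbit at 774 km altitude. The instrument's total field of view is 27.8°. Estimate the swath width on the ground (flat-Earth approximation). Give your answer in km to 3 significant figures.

383 km

Half-angle = 27.8°/2 = 13.9°.
Swath width ≈ 2h·tan(θ/2) = 2 × 774 × tan(13.9°) = 383.1 km.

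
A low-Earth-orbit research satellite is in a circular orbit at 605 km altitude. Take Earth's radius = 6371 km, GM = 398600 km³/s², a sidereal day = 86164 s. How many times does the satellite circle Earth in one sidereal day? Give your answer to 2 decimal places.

14.86

Semi-major axis a = 6371 + 605 = 6976 km. Period T = 2π√(a³/μ) = 2π√(6976³/398600) = 5798.6 s = 96.64 min.
Orbits per sidereal day = 86164 / 5798.6 = 14.860.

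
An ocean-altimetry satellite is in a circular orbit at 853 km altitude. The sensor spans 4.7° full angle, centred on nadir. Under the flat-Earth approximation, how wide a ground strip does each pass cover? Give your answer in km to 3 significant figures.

Half-angle = 4.7°/2 = 2.35°.
Swath width ≈ 2h·tan(θ/2) = 2 × 853 × tan(2.35°) = 70.0 km.

70.0 km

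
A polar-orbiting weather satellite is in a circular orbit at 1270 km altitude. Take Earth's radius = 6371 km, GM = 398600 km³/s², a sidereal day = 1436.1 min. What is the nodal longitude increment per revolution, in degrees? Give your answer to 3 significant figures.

27.8°

Semi-major axis a = 6371 + 1270 = 7641 km. Period T = 2π√(a³/μ) = 2π√(7641³/398600) = 6647.2 s = 110.79 min.
During one orbit Earth rotates (6647.2 / 86166) × 360° = 27.77°.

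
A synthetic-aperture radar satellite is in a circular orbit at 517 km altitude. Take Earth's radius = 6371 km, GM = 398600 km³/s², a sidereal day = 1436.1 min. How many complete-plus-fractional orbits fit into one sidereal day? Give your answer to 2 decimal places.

15.15

Semi-major axis a = 6371 + 517 = 6888 km. Period T = 2π√(a³/μ) = 2π√(6888³/398600) = 5689.2 s = 94.82 min.
Orbits per sidereal day = 86166 / 5689.2 = 15.146.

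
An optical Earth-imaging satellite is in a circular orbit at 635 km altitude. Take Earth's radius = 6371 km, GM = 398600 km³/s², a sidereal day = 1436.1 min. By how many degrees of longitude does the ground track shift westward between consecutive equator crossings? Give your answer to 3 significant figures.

24.4°

Semi-major axis a = 6371 + 635 = 7006 km. Period T = 2π√(a³/μ) = 2π√(7006³/398600) = 5836.0 s = 97.27 min.
During one orbit Earth rotates (5836.0 / 86166) × 360° = 24.38°.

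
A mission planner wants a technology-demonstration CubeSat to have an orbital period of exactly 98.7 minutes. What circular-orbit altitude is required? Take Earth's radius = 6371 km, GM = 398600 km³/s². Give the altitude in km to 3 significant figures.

704 km

T = 98.7 min = 5922.0 s.
From T = 2π√(a³/μ): a = (μ T²/4π²)^(1/3) = (398600 × 5922.0² / 4π²)^(1/3) = 7075 km.
Altitude h = a − R = 7075 − 6371 = 704 km.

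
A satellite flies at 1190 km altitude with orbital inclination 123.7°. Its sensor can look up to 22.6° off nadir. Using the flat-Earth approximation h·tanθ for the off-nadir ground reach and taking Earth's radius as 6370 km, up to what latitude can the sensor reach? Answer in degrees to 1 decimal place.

Retrograde orbit: the ground track reaches ±(180° − i) = ±(180 − 123.7) = ±56.3°.
Sensor half-swath on the ground ≈ 1190·tan(22.6°) = 495 km = 4.46° of latitude.
Maximum observable latitude ≈ 56.3 + 4.46 = 60.8°.

60.8°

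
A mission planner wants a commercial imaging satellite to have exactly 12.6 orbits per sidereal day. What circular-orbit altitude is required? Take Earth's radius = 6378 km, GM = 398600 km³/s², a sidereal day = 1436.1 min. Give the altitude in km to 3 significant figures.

1410 km

Required period T = 86166 / 12.6 = 6838.6 s.
From T = 2π√(a³/μ): a = (μ T²/4π²)^(1/3) = (398600 × 6838.6² / 4π²)^(1/3) = 7787 km.
Altitude h = a − R = 7787 − 6378 = 1409 km.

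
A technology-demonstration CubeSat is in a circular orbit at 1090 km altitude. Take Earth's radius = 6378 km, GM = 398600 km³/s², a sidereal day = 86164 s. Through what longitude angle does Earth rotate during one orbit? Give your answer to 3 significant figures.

Semi-major axis a = 6378 + 1090 = 7468 km. Period T = 2π√(a³/μ) = 2π√(7468³/398600) = 6422.7 s = 107.05 min.
During one orbit Earth rotates (6422.7 / 86164) × 360° = 26.83°.

26.8°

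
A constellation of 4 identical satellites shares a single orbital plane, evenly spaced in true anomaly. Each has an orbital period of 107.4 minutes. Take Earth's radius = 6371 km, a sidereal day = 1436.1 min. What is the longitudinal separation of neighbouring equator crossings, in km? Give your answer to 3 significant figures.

748 km

T = 107.4 min = 6444.0 s.
Single-satellite node shift = (6444.0/86166) × 360° = 26.92°.
With 4 satellites evenly phased, successive equator crossings are 26.92/4 = 6.731° apart.
That is 6.731 × 111.2 = 748 km at the equator.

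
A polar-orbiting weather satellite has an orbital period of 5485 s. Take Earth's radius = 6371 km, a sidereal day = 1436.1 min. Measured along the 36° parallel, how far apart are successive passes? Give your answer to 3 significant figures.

Node shift per orbit = (5485.0/86166) × 360° = 22.92°.
Equatorial spacing = 22.92 × 111.2 km/° = 2548 km.
At 36° latitude, spacing = 2548 × cos(36°) = 2062 km.

2060 km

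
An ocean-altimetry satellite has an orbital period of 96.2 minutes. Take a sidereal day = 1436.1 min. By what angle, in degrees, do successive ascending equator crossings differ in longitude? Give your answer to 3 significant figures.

24.1°

T = 96.2 min = 5772.0 s.
During one orbit Earth rotates (5772.0 / 86166) × 360° = 24.12°.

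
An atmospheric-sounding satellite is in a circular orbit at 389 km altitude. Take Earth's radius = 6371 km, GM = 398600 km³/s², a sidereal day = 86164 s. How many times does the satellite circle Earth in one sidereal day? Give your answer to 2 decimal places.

Semi-major axis a = 6371 + 389 = 6760 km. Period T = 2π√(a³/μ) = 2π√(6760³/398600) = 5531.4 s = 92.19 min.
Orbits per sidereal day = 86164 / 5531.4 = 15.577.

15.58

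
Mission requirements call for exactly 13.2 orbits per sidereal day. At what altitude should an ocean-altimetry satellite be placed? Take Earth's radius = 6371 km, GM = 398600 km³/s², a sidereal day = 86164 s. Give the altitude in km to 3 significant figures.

1180 km

Required period T = 86164 / 13.2 = 6527.6 s.
From T = 2π√(a³/μ): a = (μ T²/4π²)^(1/3) = (398600 × 6527.6² / 4π²)^(1/3) = 7549 km.
Altitude h = a − R = 7549 − 6371 = 1178 km.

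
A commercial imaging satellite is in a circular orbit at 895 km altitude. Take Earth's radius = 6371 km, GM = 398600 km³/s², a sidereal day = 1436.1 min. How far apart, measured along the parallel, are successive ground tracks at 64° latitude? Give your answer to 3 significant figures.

Semi-major axis a = 6371 + 895 = 7266 km. Period T = 2π√(a³/μ) = 2π√(7266³/398600) = 6163.9 s = 102.73 min.
Node shift per orbit = (6163.9/86166) × 360° = 25.75°.
Equatorial spacing = 25.75 × 111.2 km/° = 2864 km.
At 64° latitude, spacing = 2864 × cos(64°) = 1255 km.

1260 km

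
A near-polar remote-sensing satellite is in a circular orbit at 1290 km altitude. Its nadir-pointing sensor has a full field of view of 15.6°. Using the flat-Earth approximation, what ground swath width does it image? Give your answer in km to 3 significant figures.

Half-angle = 15.6°/2 = 7.8°.
Swath width ≈ 2h·tan(θ/2) = 2 × 1290 × tan(7.8°) = 353.4 km.

353 km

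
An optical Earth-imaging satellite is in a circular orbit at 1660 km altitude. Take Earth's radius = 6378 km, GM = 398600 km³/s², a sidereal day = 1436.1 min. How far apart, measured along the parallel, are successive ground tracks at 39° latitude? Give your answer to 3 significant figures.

Semi-major axis a = 6378 + 1660 = 8038 km. Period T = 2π√(a³/μ) = 2π√(8038³/398600) = 7171.9 s = 119.53 min.
Node shift per orbit = (7171.9/86166) × 360° = 29.96°.
Equatorial spacing = 29.96 × 111.3 km/° = 3336 km.
At 39° latitude, spacing = 3336 × cos(39°) = 2592 km.

2590 km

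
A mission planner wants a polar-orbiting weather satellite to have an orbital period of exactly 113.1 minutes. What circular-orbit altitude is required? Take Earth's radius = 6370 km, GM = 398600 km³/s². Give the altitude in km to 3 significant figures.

T = 113.1 min = 6786.0 s.
From T = 2π√(a³/μ): a = (μ T²/4π²)^(1/3) = (398600 × 6786.0² / 4π²)^(1/3) = 7747 km.
Altitude h = a − R = 7747 − 6370 = 1377 km.

1380 km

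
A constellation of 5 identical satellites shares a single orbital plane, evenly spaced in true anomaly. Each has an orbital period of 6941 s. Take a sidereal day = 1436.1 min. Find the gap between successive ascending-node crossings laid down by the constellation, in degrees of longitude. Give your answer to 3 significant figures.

5.80°

Single-satellite node shift = (6941.0/86166) × 360° = 29.00°.
With 5 satellites evenly phased, successive equator crossings are 29.00/5 = 5.800° apart.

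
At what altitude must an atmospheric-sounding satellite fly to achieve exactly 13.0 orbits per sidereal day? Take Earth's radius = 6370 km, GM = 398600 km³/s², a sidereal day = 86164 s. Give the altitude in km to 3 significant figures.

Required period T = 86164 / 13.0 = 6628.0 s.
From T = 2π√(a³/μ): a = (μ T²/4π²)^(1/3) = (398600 × 6628.0² / 4π²)^(1/3) = 7626 km.
Altitude h = a − R = 7626 − 6370 = 1256 km.

1260 km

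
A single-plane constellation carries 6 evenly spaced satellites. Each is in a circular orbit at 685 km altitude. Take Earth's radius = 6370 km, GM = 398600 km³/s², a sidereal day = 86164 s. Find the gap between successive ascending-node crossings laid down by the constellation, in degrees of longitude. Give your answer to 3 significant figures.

Semi-major axis a = 6370 + 685 = 7055 km. Period T = 2π√(a³/μ) = 2π√(7055³/398600) = 5897.3 s = 98.29 min.
Single-satellite node shift = (5897.3/86164) × 360° = 24.64°.
With 6 satellites evenly phased, successive equator crossings are 24.64/6 = 4.107° apart.

4.11°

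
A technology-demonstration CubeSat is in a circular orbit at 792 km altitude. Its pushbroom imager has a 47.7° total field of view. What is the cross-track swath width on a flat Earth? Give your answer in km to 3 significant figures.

700 km

Half-angle = 47.7°/2 = 23.85°.
Swath width ≈ 2h·tan(θ/2) = 2 × 792 × tan(23.85°) = 700.3 km.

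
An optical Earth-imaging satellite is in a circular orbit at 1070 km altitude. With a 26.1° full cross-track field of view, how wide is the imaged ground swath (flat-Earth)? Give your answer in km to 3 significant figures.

496 km

Half-angle = 26.1°/2 = 13.05°.
Swath width ≈ 2h·tan(θ/2) = 2 × 1070 × tan(13.05°) = 496.0 km.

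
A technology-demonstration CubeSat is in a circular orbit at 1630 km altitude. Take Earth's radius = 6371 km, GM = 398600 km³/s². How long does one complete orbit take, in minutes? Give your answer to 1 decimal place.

Semi-major axis a = 6371 + 1630 = 8001 km. Period T = 2π√(a³/μ) = 2π√(8001³/398600) = 7122.4 s = 118.71 min.

118.7 min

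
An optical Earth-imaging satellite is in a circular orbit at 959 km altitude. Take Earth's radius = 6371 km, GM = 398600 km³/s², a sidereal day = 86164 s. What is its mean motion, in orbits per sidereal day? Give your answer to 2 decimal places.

13.80

Semi-major axis a = 6371 + 959 = 7330 km. Period T = 2π√(a³/μ) = 2π√(7330³/398600) = 6245.5 s = 104.09 min.
Orbits per sidereal day = 86164 / 6245.5 = 13.796.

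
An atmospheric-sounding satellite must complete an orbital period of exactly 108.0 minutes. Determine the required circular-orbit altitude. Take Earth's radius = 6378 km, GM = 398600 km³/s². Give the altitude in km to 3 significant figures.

T = 108.0 min = 6480.0 s.
From T = 2π√(a³/μ): a = (μ T²/4π²)^(1/3) = (398600 × 6480.0² / 4π²)^(1/3) = 7512 km.
Altitude h = a − R = 7512 − 6378 = 1134 km.

1130 km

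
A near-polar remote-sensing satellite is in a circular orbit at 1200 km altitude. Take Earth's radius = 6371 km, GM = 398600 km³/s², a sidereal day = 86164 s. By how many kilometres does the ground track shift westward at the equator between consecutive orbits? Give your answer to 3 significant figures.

Semi-major axis a = 6371 + 1200 = 7571 km. Period T = 2π√(a³/μ) = 2π√(7571³/398600) = 6556.0 s = 109.27 min.
During one orbit Earth rotates (6556.0 / 86164) × 360° = 27.39°.
At the equator that is 27.39° × (2π·6371/360) km/° = 27.39 × 111.2 = 3046 km.

3050 km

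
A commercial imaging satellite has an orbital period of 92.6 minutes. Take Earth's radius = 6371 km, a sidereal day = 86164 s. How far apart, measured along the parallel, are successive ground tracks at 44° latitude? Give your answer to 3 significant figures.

1860 km

T = 92.6 min = 5556.0 s.
Node shift per orbit = (5556.0/86164) × 360° = 23.21°.
Equatorial spacing = 23.21 × 111.2 km/° = 2581 km.
At 44° latitude, spacing = 2581 × cos(44°) = 1857 km.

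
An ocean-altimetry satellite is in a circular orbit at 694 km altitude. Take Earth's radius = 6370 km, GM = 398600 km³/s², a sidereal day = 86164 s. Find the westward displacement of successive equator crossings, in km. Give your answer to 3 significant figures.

2740 km

Semi-major axis a = 6370 + 694 = 7064 km. Period T = 2π√(a³/μ) = 2π√(7064³/398600) = 5908.6 s = 98.48 min.
During one orbit Earth rotates (5908.6 / 86164) × 360° = 24.69°.
At the equator that is 24.69° × (2π·6370/360) km/° = 24.69 × 111.2 = 2745 km.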